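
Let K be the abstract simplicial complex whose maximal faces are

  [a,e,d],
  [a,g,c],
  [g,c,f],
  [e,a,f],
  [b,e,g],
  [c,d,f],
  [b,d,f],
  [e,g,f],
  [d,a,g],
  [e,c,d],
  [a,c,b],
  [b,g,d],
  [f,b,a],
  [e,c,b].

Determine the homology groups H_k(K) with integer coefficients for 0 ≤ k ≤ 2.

H_0 = Z,  H_1 = Z^2,  H_2 = Z.

Order the vertices as a < b < c < d < e < f < g. Listing each simplex with vertices in this order, K has dimension 2 with simplices:

  0-simplices (7): a, b, c, d, e, f, g
  1-simplices (21): ab, ac, ad, ae, af, ag, bc, bd, be, bf, bg, cd, ce, cf, cg, de, df, dg, ef, eg, fg
  2-simplices (14): abc, abf, acg, ade, adg, aef, bce, bdf, bdg, beg, cde, cdf, cfg, efg

giving chain groups C_0 ≅ Z^7, C_1 ≅ Z^21, C_2 ≅ Z^14.

∂_1: C_1 → C_0 is given by ∂[p,q] = [q] − [p].
This gives a 7×21 integer matrix of rank 6; reducing to Smith normal form yields diagonal entries (1,1,1,1,1,1).

Boundary ∂_2: C_2 → C_1 maps a triangle to the signed sum of its edges. For instance
  ∂acg = cg − ag + ac,
  ∂cde = de − ce + cd.
This gives a 21×14 integer matrix of rank 13; reducing to Smith normal form yields diagonal entries (1,1,1,1,1,1,1,1,1,1,1,1,1).

Computing H_k = (kernel of ∂_k) / (image of ∂_{k+1}):

  H_0: rank C_0 − rank ∂_1 = 7 − 6 = 1, and the invariant factors of ∂_1 are all 1, so H_0 ≅ Z.
  H_1: rank ker ∂_1 − rank ∂_2 = (21 − 6) − 13 = 2, and the invariant factors of ∂_2 are all 1, so H_1 ≅ Z^2.
  H_2: rank ker ∂_2 − rank ∂_3 = (14 − 13) − 0 = 1, and there is no ∂_3, so H_2 ≅ Z.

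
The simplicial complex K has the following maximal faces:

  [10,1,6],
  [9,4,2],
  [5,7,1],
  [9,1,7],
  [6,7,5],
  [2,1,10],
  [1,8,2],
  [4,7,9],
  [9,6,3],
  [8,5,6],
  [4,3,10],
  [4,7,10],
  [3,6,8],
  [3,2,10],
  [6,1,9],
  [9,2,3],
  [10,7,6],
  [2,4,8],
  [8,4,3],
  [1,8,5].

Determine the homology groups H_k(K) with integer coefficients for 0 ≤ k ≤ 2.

Order the vertices as 1 < 2 < 3 < 4 < 5 < 6 < 7 < 8 < 9 < 10. Listing each simplex with vertices in this order, K has dimension 2 with simplices:

  0-simplices (10): [1], [2], [3], [4], [5], [6], [7], [8], [9], [10]
  1-simplices (30): (30 of them)
  2-simplices (20): (20 of them)

giving chain groups C_0 ≅ Z^10, C_1 ≅ Z^30, C_2 ≅ Z^20.

∂_1: C_1 → C_0 maps an edge to its endpoints' difference, ∂[p,q] = q − p. For instance
  ∂[6,8] = [8] − [6].
This gives a 10×30 integer matrix of rank 9; reducing to Smith normal form yields diagonal entries (1,1,1,1,1,1,1,1,1).

Boundary ∂_2: C_2 → C_1 acts by ∂[p,q,r] = [q,r] − [p,r] + [p,q]. For instance
  ∂[1,5,7] = [5,7] − [1,7] + [1,5],
  ∂[3,6,8] = [6,8] − [3,8] + [3,6].
This gives a 30×20 integer matrix of rank 20; reducing to Smith normal form yields diagonal entries (1,1,1,1,1,1,1,1,1,1,1,1,1,1,1,1,1,1,1,2).

From H_k ≅ ker(∂_k) / im(∂_{k+1}) we obtain:

  H_0: rank C_0 − rank ∂_1 = 10 − 9 = 1, and the invariant factors of ∂_1 are all 1, so H_0 = Z.
  H_1: rank ker ∂_1 − rank ∂_2 = (30 − 9) − 20 = 1, and ∂_2 has invariant factor 2 > 1, so H_1 = Z × Z/2.
  H_2: rank ker ∂_2 − rank ∂_3 = (20 − 20) − 0 = 0, and there is no ∂_3, so H_2 = 0.

H_0 = Z,  H_1 = Z × Z/2,  H_2 = 0.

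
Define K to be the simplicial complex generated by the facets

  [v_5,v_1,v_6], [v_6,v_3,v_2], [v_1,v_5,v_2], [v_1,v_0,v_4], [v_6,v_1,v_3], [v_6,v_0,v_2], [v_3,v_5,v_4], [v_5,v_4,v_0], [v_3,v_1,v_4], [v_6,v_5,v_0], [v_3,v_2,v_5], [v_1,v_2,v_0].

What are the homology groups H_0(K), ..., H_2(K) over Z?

H_0 ≅ Z,  H_1 ≅ Z/2Z,  H_2 = 0.

Fix the vertex order v_0 < v_1 < v_2 < v_3 < v_4 < v_5 < v_6 and write every simplex with vertices in increasing order. Then dim K = 2 and the simplices of K are:

  0-simplices (7): [v_0], [v_1], [v_2], [v_3], [v_4], [v_5], [v_6]
  1-simplices (18): (18 of them)
  2-simplices (12): (12 of them)

so the chain groups are C_0 ≅ Z^7, C_1 ≅ Z^18, C_2 ≅ Z^12.

The boundary map ∂_1: C_1 → C_0 sends each edge [p,q] (with p < q) to q − p.
The resulting 7×18 matrix has rank 6, and its Smith normal form has invariant factors (1,1,1,1,1,1).

The boundary map ∂_2: C_2 → C_1 maps a triangle to the signed sum of its edges. For instance
  ∂[v_3,v_4,v_5] = [v_4,v_5] − [v_3,v_5] + [v_3,v_4],
  ∂[v_1,v_2,v_5] = [v_2,v_5] − [v_1,v_5] + [v_1,v_2].
This gives a 18×12 integer matrix of rank 12; reducing to Smith normal form yields diagonal entries (1,1,1,1,1,1,1,1,1,1,1,2).

Computing H_k = (kernel of ∂_k) / (image of ∂_{k+1}):

  H_0: rank C_0 − rank ∂_1 = 7 − 6 = 1, and the invariant factors of ∂_1 are all 1, so H_0 = Z.
  H_1: rank ker ∂_1 − rank ∂_2 = (18 − 6) − 12 = 0, and ∂_2 has invariant factor 2 > 1, so H_1 = Z/2Z.
  H_2: rank ker ∂_2 − rank ∂_3 = (12 − 12) − 0 = 0, and there is no ∂_3, so H_2 = 0.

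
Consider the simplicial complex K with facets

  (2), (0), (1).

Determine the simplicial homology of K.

We work with the vertex ordering 0 < 1 < 2. The simplices of K, each written with vertices in increasing order, are:

  0-simplices (3): [0], [1], [2]

so the chain groups are C_0 ≅ Z^3.

Computing H_k = (kernel of ∂_k) / (image of ∂_{k+1}):

  H_0: rank C_0 − rank ∂_1 = 3 − 0 = 3, and there is no ∂_1, so H_0 = Z^3.

H_0 ≅ Z^3.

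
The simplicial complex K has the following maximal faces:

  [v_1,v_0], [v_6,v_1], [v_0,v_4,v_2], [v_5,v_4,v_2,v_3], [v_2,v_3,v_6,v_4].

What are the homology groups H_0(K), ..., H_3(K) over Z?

Order the vertices as v_0 < v_1 < v_2 < v_3 < v_4 < v_5 < v_6. Listing each simplex with vertices in this order, K has dimension 3 with simplices:

  0-simplices (7): [v_0], [v_1], [v_2], [v_3], [v_4], [v_5], [v_6]
  1-simplices (13): [v_0,v_1], [v_0,v_2], [v_0,v_4], [v_1,v_6], [v_2,v_3], [v_2,v_4], [v_2,v_5], [v_2,v_6], [v_3,v_4], [v_3,v_5], [v_3,v_6], [v_4,v_5], [v_4,v_6]
  2-simplices (8): [v_0,v_2,v_4], [v_2,v_3,v_4], [v_2,v_3,v_5], [v_2,v_3,v_6], [v_2,v_4,v_5], [v_2,v_4,v_6], [v_3,v_4,v_5], [v_3,v_4,v_6]
  3-simplices (2): [v_2,v_3,v_4,v_5], [v_2,v_3,v_4,v_6]

so the chain groups are C_0 ≅ Z^7, C_1 ≅ Z^13, C_2 ≅ Z^8, C_3 ≅ Z^2.

∂_1: C_1 → C_0 sends each edge [p,q] (with p < q) to q − p.
The 7×13 boundary matrix has rank 6 and Smith normal form diag(1,1,1,1,1,1).

The boundary map ∂_2: C_2 → C_1 maps a triangle to the signed sum of its edges. For instance
  ∂[v_2,v_3,v_6] = [v_3,v_6] − [v_2,v_6] + [v_2,v_3],
  ∂[v_3,v_4,v_6] = [v_4,v_6] − [v_3,v_6] + [v_3,v_4].
As a 13×8 matrix over Z this has rank 6, with invariant factors (1,1,1,1,1,1).

The boundary map ∂_3: C_3 → C_2 sends each 3-simplex σ to the alternating sum Σ_i (−1)^i (σ with its i-th vertex removed). For instance
  ∂[v_2,v_3,v_4,v_6] = [v_3,v_4,v_6] − [v_2,v_4,v_6] + [v_2,v_3,v_6] − [v_2,v_3,v_4],
  ∂[v_2,v_3,v_4,v_5] = [v_3,v_4,v_5] − [v_2,v_4,v_5] + [v_2,v_3,v_5] − [v_2,v_3,v_4].
The resulting 8×2 matrix has rank 2, and its Smith normal form has invariant factors (1,1).

Computing H_k = (kernel of ∂_k) / (image of ∂_{k+1}):

  H_0: rank C_0 − rank ∂_1 = 7 − 6 = 1, and the invariant factors of ∂_1 are all 1, so H_0 = Z.
  H_1: rank ker ∂_1 − rank ∂_2 = (13 − 6) − 6 = 1, and the invariant factors of ∂_2 are all 1, so H_1 = Z.
  H_2: rank ker ∂_2 − rank ∂_3 = (8 − 6) − 2 = 0, and the invariant factors of ∂_3 are all 1, so H_2 = 0.
  H_3: rank ker ∂_3 − rank ∂_4 = (2 − 2) − 0 = 0, and there is no ∂_4, so H_3 = 0.

H_0 = Z,  H_1 = Z,  H_2 = 0,  H_3 = 0.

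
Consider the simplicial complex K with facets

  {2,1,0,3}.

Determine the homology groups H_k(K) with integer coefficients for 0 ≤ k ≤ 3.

Order the vertices as 0 < 1 < 2 < 3. Listing each simplex with vertices in this order, K has dimension 3 with simplices:

  0-simplices (4): [0], [1], [2], [3]
  1-simplices (6): [0,1], [0,2], [0,3], [1,2], [1,3], [2,3]
  2-simplices (4): [0,1,2], [0,1,3], [0,2,3], [1,2,3]
  3-simplices (1): [0,1,2,3]

giving chain groups C_0 ≅ Z^4, C_1 ≅ Z^6, C_2 ≅ Z^4, C_3 ≅ Z^1.

∂_1: C_1 → C_0 maps an edge to its endpoints' difference, ∂[p,q] = q − p. For instance
  ∂[1,3] = [3] − [1].
This gives a 4×6 integer matrix of rank 3; reducing to Smith normal form yields diagonal entries (1,1,1).

The boundary map ∂_2: C_2 → C_1 maps a triangle to the signed sum of its edges. For instance
  ∂[0,1,2] = [1,2] − [0,2] + [0,1],
  ∂[1,2,3] = [2,3] − [1,3] + [1,2].
This gives a 6×4 integer matrix of rank 3; reducing to Smith normal form yields diagonal entries (1,1,1).

∂_3: C_3 → C_2 sends each 3-simplex σ to the alternating sum Σ_i (−1)^i (σ with its i-th vertex removed). For instance
  ∂[0,1,2,3] = [1,2,3] − [0,2,3] + [0,1,3] − [0,1,2].
The resulting 4×1 matrix has rank 1, and its Smith normal form has invariant factors (1).

Computing H_k = (kernel of ∂_k) / (image of ∂_{k+1}):

  H_0: rank C_0 − rank ∂_1 = 4 − 3 = 1, and the invariant factors of ∂_1 are all 1, so H_0 = Z.
  H_1: rank ker ∂_1 − rank ∂_2 = (6 − 3) − 3 = 0, and the invariant factors of ∂_2 are all 1, so H_1 = 0.
  H_2: rank ker ∂_2 − rank ∂_3 = (4 − 3) − 1 = 0, and the invariant factors of ∂_3 are all 1, so H_2 = 0.
  H_3: rank ker ∂_3 − rank ∂_4 = (1 − 1) − 0 = 0, and there is no ∂_4, so H_3 = 0.

(K is a triangulation of the 3-simplex.)

H_0 ≅ Z,  H_1 = 0,  H_2 = 0,  H_3 = 0.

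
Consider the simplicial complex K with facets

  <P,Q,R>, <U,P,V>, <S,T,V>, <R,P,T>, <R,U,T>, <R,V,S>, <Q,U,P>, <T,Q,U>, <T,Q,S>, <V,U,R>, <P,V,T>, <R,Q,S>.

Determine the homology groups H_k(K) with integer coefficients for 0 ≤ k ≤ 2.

Fix the vertex order P < Q < R < S < T < U < V and write every simplex with vertices in increasing order. Then dim K = 2 and the simplices of K are:

  0-simplices (7): P, Q, R, S, T, U, V
  1-simplices (18): PQ, PR, PT, PU, PV, QR, QS, QT, QU, RS, RT, RU, RV, ST, SV, TU, TV, UV
  2-simplices (12): PQR, PQU, PRT, PTV, PUV, QRS, QST, QTU, RSV, RTU, RUV, STV

so the chain groups are C_0 ≅ Z^7, C_1 ≅ Z^18, C_2 ≅ Z^12.

Boundary ∂_1: C_1 → C_0 sends each edge [p,q] (with p < q) to q − p. For instance
  ∂QR = R − Q.
The resulting 7×18 matrix has rank 6, and its Smith normal form has invariant factors (1,1,1,1,1,1).

Boundary ∂_2: C_2 → C_1 sends each 2-simplex [p,q,r] to [q,r] − [p,r] + [p,q]. For instance
  ∂RUV = UV − RV + RU,
  ∂STV = TV − SV + ST.
As a 18×12 matrix over Z this has rank 12, with invariant factors (1,1,1,1,1,1,1,1,1,1,1,2).

From H_k ≅ ker(∂_k) / im(∂_{k+1}) we obtain:

  H_0: rank C_0 − rank ∂_1 = 7 − 6 = 1, and the invariant factors of ∂_1 are all 1, so H_0 = Z.
  H_1: rank ker ∂_1 − rank ∂_2 = (18 − 6) − 12 = 0, and ∂_2 has invariant factor 2 > 1, so H_1 = Z/2.
  H_2: rank ker ∂_2 − rank ∂_3 = (12 − 12) − 0 = 0, and there is no ∂_3, so H_2 = 0.

(K is a triangulation of the real projective plane RP^2.)

H_0 = Z,  H_1 = Z/2,  H_2 = 0.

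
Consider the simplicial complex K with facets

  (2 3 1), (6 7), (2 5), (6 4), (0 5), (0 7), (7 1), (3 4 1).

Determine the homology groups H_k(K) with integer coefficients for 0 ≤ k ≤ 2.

H_0 = Z,  H_1 = Z^2,  H_2 = 0.

Take the total order 0 < 1 < 2 < 3 < 4 < 5 < 6 < 7 on the vertex set. Then K (dimension 2) consists of the simplices:

  0-simplices (8): [0], [1], [2], [3], [4], [5], [6], [7]
  1-simplices (11): [0,5], [0,7], [1,2], [1,3], [1,4], [1,7], [2,3], [2,5], [3,4], [4,6], [6,7]
  2-simplices (2): [1,2,3], [1,3,4]

so the chain groups are C_0 ≅ Z^8, C_1 ≅ Z^11, C_2 ≅ Z^2.

∂_1: C_1 → C_0 is given by ∂[p,q] = [q] − [p].
This gives a 8×11 integer matrix of rank 7; reducing to Smith normal form yields diagonal entries (1,1,1,1,1,1,1).

The boundary map ∂_2: C_2 → C_1 sends each 2-simplex [p,q,r] to [q,r] − [p,r] + [p,q]. For instance
  ∂[1,3,4] = [3,4] − [1,4] + [1,3],
  ∂[1,2,3] = [2,3] − [1,3] + [1,2].
The 11×2 boundary matrix has rank 2 and Smith normal form diag(1,1).

Now H_k = ker ∂_k / im ∂_{k+1}, so:

  H_0: rank C_0 − rank ∂_1 = 8 − 7 = 1, and the invariant factors of ∂_1 are all 1, so H_0 ≅ Z.
  H_1: rank ker ∂_1 − rank ∂_2 = (11 − 7) − 2 = 2, and the invariant factors of ∂_2 are all 1, so H_1 ≅ Z^2.
  H_2: rank ker ∂_2 − rank ∂_3 = (2 − 2) − 0 = 0, and there is no ∂_3, so H_2 ≅ 0.

As a check, the Euler characteristic is 8 − 11 + 2 = -1, which agrees with 1 − 2 + 0 = -1.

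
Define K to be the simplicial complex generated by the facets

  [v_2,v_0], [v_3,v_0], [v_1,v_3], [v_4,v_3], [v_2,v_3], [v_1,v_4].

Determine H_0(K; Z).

H_0 ≅ Z.

Order the vertices as v_0 < v_1 < v_2 < v_3 < v_4. Listing each simplex with vertices in this order, K has dimension 1 with simplices:

  0-simplices (5): [v_0], [v_1], [v_2], [v_3], [v_4]
  1-simplices (6): [v_0,v_2], [v_0,v_3], [v_1,v_3], [v_1,v_4], [v_2,v_3], [v_3,v_4]

so the chain groups are C_0 ≅ Z^5, C_1 ≅ Z^6.

The boundary map ∂_1: C_1 → C_0 maps an edge to its endpoints' difference, ∂[p,q] = q − p.
As a 5×6 matrix over Z this has rank 4, with invariant factors (1,1,1,1).

Now H_k = ker ∂_k / im ∂_{k+1}, so:

  H_0: rank C_0 − rank ∂_1 = 5 − 4 = 1, and the invariant factors of ∂_1 are all 1, so H_0 ≅ Z.

(K is a triangulation of a wedge of 2 circles.)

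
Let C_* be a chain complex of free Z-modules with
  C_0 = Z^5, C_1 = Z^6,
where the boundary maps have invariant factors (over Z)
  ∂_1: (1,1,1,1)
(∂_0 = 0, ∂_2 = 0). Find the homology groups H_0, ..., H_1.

H_0 = Z,  H_1 = Z^2.

H_0: b_0 = 5 − 0 − 4 = 1; torsion from ∂_1 factors > 1: none. So H_0 = Z.
H_1: b_1 = 6 − 4 − 0 = 2; torsion from ∂_2 factors > 1: none. So H_1 = Z^2.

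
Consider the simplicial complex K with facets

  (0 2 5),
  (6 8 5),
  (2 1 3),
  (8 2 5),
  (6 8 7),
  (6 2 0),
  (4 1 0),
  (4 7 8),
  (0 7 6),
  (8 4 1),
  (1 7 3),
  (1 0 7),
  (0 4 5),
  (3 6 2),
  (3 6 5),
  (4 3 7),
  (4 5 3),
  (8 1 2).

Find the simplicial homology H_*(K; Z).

Take the total order 0 < 1 < 2 < 3 < 4 < 5 < 6 < 7 < 8 on the vertex set. Then K (dimension 2) consists of the simplices:

  0-simplices (9): [0], [1], [2], [3], [4], [5], [6], [7], [8]
  1-simplices (27): (27 of them)
  2-simplices (18): [0,1,4], [0,1,7], [0,2,5], [0,2,6], [0,4,5], [0,6,7], [1,2,3], [1,2,8], [1,3,7], [1,4,8], [2,3,6], [2,5,8], [3,4,5], [3,4,7], [3,5,6], [4,7,8], [5,6,8], [6,7,8]

Hence C_0 ≅ Z^9, C_1 ≅ Z^27, C_2 ≅ Z^18.

The boundary map ∂_1: C_1 → C_0 is given by ∂[p,q] = [q] − [p].
As a 9×27 matrix over Z this has rank 8, with invariant factors (1,1,1,1,1,1,1,1).

Boundary ∂_2: C_2 → C_1 maps a triangle to the signed sum of its edges. For instance
  ∂[0,1,4] = [1,4] − [0,4] + [0,1],
  ∂[1,4,8] = [4,8] − [1,8] + [1,4].
The resulting 27×18 matrix has rank 18, and its Smith normal form has invariant factors (1,1,1,1,1,1,1,1,1,1,1,1,1,1,1,1,1,2).

Computing H_k = (kernel of ∂_k) / (image of ∂_{k+1}):

  H_0: rank C_0 − rank ∂_1 = 9 − 8 = 1, and the invariant factors of ∂_1 are all 1, so H_0 = Z.
  H_1: rank ker ∂_1 − rank ∂_2 = (27 − 8) − 18 = 1, and ∂_2 has invariant factor 2 > 1, so H_1 = Z × Z/2.
  H_2: rank ker ∂_2 − rank ∂_3 = (18 − 18) − 0 = 0, and there is no ∂_3, so H_2 = 0.

As a check, the Euler characteristic is 9 − 27 + 18 = 0, which agrees with 1 − 1 + 0 = 0.
(K is a triangulation of the Klein bottle.)

H_0 = Z,  H_1 = Z × Z/2,  H_2 = 0.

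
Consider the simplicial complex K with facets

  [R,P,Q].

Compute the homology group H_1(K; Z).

H_1 = 0.

We work with the vertex ordering P < Q < R. The simplices of K, each written with vertices in increasing order, are:

  0-simplices (3): P, Q, R
  1-simplices (3): PQ, PR, QR
  2-simplices (1): PQR

Hence C_0 ≅ Z^3, C_1 ≅ Z^3, C_2 ≅ Z^1.

The boundary map ∂_1: C_1 → C_0 is given by ∂[p,q] = [q] − [p]. For instance
  ∂PR = R − P.
The 3×3 boundary matrix has rank 2 and Smith normal form diag(1,1).

Boundary ∂_2: C_2 → C_1 sends each 2-simplex [p,q,r] to [q,r] − [p,r] + [p,q]. For instance
  ∂PQR = QR − PR + PQ.
This gives a 3×1 integer matrix of rank 1; reducing to Smith normal form yields diagonal entries (1).

From H_k ≅ ker(∂_k) / im(∂_{k+1}) we obtain:

  H_1: rank ker ∂_1 − rank ∂_2 = (3 − 2) − 1 = 0, and the invariant factors of ∂_2 are all 1, so H_1 = 0.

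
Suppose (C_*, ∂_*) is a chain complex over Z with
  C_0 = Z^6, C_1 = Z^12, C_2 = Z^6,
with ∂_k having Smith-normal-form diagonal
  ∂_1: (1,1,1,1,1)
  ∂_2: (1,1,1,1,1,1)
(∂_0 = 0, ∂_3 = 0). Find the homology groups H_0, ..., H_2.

H_0: b_0 = 6 − 0 − 5 = 1; torsion from ∂_1 factors > 1: none. So H_0 = Z.
H_1: b_1 = 12 − 5 − 6 = 1; torsion from ∂_2 factors > 1: none. So H_1 = Z.
H_2: b_2 = 6 − 6 − 0 = 0; torsion from ∂_3 factors > 1: none. So H_2 = 0.

H_0 = Z,  H_1 = Z,  H_2 = 0.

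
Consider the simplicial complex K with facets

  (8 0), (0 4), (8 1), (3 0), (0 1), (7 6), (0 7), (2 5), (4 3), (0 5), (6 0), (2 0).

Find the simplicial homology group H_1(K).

Fix the vertex order 0 < 1 < 2 < 3 < 4 < 5 < 6 < 7 < 8 and write every simplex with vertices in increasing order. Then dim K = 1 and the simplices of K are:

  0-simplices (9): [0], [1], [2], [3], [4], [5], [6], [7], [8]
  1-simplices (12): [0,1], [0,2], [0,3], [0,4], [0,5], [0,6], [0,7], [0,8], [1,8], [2,5], [3,4], [6,7]

giving chain groups C_0 ≅ Z^9, C_1 ≅ Z^12.

∂_1: C_1 → C_0 is given by ∂[p,q] = [q] − [p].
As a 9×12 matrix over Z this has rank 8, with invariant factors (1,1,1,1,1,1,1,1).

Computing H_k = (kernel of ∂_k) / (image of ∂_{k+1}):

  H_1: rank ker ∂_1 − rank ∂_2 = (12 − 8) − 0 = 4, and there is no ∂_2, so H_1 = Z^4.

(K is a triangulation of a wedge of 4 circles.)

H_1 = Z^4.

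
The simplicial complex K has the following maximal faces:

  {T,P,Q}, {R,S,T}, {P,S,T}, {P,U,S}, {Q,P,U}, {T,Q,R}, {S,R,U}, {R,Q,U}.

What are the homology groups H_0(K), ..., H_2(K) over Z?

H_0 ≅ Z,  H_1 = 0,  H_2 ≅ Z.

Take the total order P < Q < R < S < T < U on the vertex set. Then K (dimension 2) consists of the simplices:

  0-simplices (6): P, Q, R, S, T, U
  1-simplices (12): PQ, PS, PT, PU, QR, QT, QU, RS, RT, RU, ST, SU
  2-simplices (8): PQT, PQU, PST, PSU, QRT, QRU, RST, RSU

giving chain groups C_0 ≅ Z^6, C_1 ≅ Z^12, C_2 ≅ Z^8.

Boundary ∂_1: C_1 → C_0 sends each edge [p,q] (with p < q) to q − p. For instance
  ∂RT = T − R.
As a 6×12 matrix over Z this has rank 5, with invariant factors (1,1,1,1,1).

The boundary map ∂_2: C_2 → C_1 sends each 2-simplex [p,q,r] to [q,r] − [p,r] + [p,q]. For instance
  ∂RST = ST − RT + RS,
  ∂PQU = QU − PU + PQ.
This gives a 12×8 integer matrix of rank 7; reducing to Smith normal form yields diagonal entries (1,1,1,1,1,1,1).

Reading off H_k = ker ∂_k / im ∂_{k+1}:

  H_0: rank C_0 − rank ∂_1 = 6 − 5 = 1, and the invariant factors of ∂_1 are all 1, so H_0 ≅ Z.
  H_1: rank ker ∂_1 − rank ∂_2 = (12 − 5) − 7 = 0, and the invariant factors of ∂_2 are all 1, so H_1 ≅ 0.
  H_2: rank ker ∂_2 − rank ∂_3 = (8 − 7) − 0 = 1, and there is no ∂_3, so H_2 ≅ Z.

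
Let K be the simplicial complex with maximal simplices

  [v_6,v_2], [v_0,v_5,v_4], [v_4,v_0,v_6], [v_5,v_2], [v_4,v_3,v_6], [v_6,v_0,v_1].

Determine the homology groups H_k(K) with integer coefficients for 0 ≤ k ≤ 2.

K has 7 vertices, 11 edges, 4 triangles.
rank ∂_0 = 0, rank ∂_1 = 6 ⇒ b_0 = 7 − 0 − 6 = 1; all invariant factors of ∂_1 are 1 so no torsion. So H_0 ≅ Z.
rank ∂_1 = 6, rank ∂_2 = 4 ⇒ b_1 = 11 − 6 − 4 = 1; all invariant factors of ∂_2 are 1 so no torsion. So H_1 ≅ Z.
rank ∂_2 = 4, rank ∂_3 = 0 ⇒ b_2 = 4 − 4 − 0 = 0. So H_2 ≅ 0.

H_0 ≅ Z,  H_1 ≅ Z,  H_2 = 0.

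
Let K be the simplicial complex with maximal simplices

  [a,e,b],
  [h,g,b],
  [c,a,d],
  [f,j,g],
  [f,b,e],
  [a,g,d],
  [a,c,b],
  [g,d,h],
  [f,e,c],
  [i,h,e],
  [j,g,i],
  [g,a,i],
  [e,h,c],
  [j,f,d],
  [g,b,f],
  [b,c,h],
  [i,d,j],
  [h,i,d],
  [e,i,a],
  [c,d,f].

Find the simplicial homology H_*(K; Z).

We work with the vertex ordering a < b < c < d < e < f < g < h < i < j. The simplices of K, each written with vertices in increasing order, are:

  0-simplices (10): a, b, c, d, e, f, g, h, i, j
  1-simplices (30): ab, ac, ad, ae, ag, ai, bc, be, bf, bg, bh, cd, ce, cf, ch, df, dg, dh, di, dj, ef, eh, ei, fg, fj, gh, gi, gj, hi, ij
  2-simplices (20): abc, abe, acd, adg, aei, agi, bch, bef, bfg, bgh, cdf, cef, ceh, dfj, dgh, dhi, dij, ehi, fgj, gij

giving chain groups C_0 ≅ Z^10, C_1 ≅ Z^30, C_2 ≅ Z^20.

∂_1: C_1 → C_0 is given by ∂[p,q] = [q] − [p].
The resulting 10×30 matrix has rank 9, and its Smith normal form has invariant factors (1,1,1,1,1,1,1,1,1).

∂_2: C_2 → C_1 maps a triangle to the signed sum of its edges. For instance
  ∂bgh = gh − bh + bg,
  ∂dij = ij − dj + di.
The 30×20 boundary matrix has rank 20 and Smith normal form diag(1,1,1,1,1,1,1,1,1,1,1,1,1,1,1,1,1,1,1,2).

From H_k ≅ ker(∂_k) / im(∂_{k+1}) we obtain:

  H_0: rank C_0 − rank ∂_1 = 10 − 9 = 1, and the invariant factors of ∂_1 are all 1, so H_0 = Z.
  H_1: rank ker ∂_1 − rank ∂_2 = (30 − 9) − 20 = 1, and ∂_2 has invariant factor 2 > 1, so H_1 = Z ⊕ Z/2.
  H_2: rank ker ∂_2 − rank ∂_3 = (20 − 20) − 0 = 0, and there is no ∂_3, so H_2 = 0.

(K is a triangulation of the Klein bottle.)

H_0 = Z,  H_1 = Z ⊕ Z/2,  H_2 = 0.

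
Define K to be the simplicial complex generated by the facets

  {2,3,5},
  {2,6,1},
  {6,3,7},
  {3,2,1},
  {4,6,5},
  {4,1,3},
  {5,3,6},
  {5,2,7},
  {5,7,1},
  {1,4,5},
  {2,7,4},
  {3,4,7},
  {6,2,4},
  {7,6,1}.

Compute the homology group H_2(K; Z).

H_2 = Z.

K has 7 vertices, 21 edges, 14 triangles.
rank ∂_2 = 13, rank ∂_3 = 0 ⇒ b_2 = 14 − 13 − 0 = 1. So H_2 = Z.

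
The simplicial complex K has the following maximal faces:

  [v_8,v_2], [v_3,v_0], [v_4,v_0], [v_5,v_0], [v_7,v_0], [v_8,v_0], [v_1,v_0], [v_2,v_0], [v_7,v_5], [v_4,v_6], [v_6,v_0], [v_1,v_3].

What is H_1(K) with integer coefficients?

Order the vertices as v_0 < v_1 < v_2 < v_3 < v_4 < v_5 < v_6 < v_7 < v_8. Listing each simplex with vertices in this order, K has dimension 1 with simplices:

  0-simplices (9): [v_0], [v_1], [v_2], [v_3], [v_4], [v_5], [v_6], [v_7], [v_8]
  1-simplices (12): [v_0,v_1], [v_0,v_2], [v_0,v_3], [v_0,v_4], [v_0,v_5], [v_0,v_6], [v_0,v_7], [v_0,v_8], [v_1,v_3], [v_2,v_8], [v_4,v_6], [v_5,v_7]

so the chain groups are C_0 ≅ Z^9, C_1 ≅ Z^12.

Boundary ∂_1: C_1 → C_0 is given by ∂[p,q] = [q] − [p]. For instance
  ∂[v_0,v_5] = [v_5] − [v_0].
The 9×12 boundary matrix has rank 8 and Smith normal form diag(1,1,1,1,1,1,1,1).

Now H_k = ker ∂_k / im ∂_{k+1}, so:

  H_1: rank ker ∂_1 − rank ∂_2 = (12 − 8) − 0 = 4, and there is no ∂_2, so H_1 ≅ Z^4.

H_1 = Z^4.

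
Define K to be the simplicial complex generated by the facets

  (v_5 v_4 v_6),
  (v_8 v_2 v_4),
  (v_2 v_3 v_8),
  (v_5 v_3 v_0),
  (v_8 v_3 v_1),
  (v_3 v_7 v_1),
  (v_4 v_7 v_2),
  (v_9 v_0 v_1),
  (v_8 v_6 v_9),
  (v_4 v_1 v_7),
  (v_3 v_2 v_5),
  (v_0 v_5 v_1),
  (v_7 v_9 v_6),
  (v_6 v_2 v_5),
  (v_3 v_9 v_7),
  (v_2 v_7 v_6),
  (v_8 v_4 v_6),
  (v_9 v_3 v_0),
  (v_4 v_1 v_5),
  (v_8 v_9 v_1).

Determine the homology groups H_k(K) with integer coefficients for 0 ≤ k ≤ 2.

H_0 ≅ Z,  H_1 ≅ Z ⊕ Z/2Z,  H_2 = 0.

K has 10 vertices, 30 edges, 20 triangles.
rank ∂_0 = 0, rank ∂_1 = 9 ⇒ b_0 = 10 − 0 − 9 = 1; all invariant factors of ∂_1 are 1 so no torsion. So H_0 = Z.
rank ∂_1 = 9, rank ∂_2 = 20 ⇒ b_1 = 30 − 9 − 20 = 1; ∂_2 has invariant factor(s) [2] giving torsion. So H_1 = Z ⊕ Z/2Z.
rank ∂_2 = 20, rank ∂_3 = 0 ⇒ b_2 = 20 − 20 − 0 = 0. So H_2 = 0.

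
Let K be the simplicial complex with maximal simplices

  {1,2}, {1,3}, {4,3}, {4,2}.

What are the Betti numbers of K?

b_0 = 1, b_1 = 1.

We work with the vertex ordering 1 < 2 < 3 < 4. The simplices of K, each written with vertices in increasing order, are:

  0-simplices (4): [1], [2], [3], [4]
  1-simplices (4): [1,2], [1,3], [2,4], [3,4]

so the chain groups are C_0 ≅ Z^4, C_1 ≅ Z^4.

The boundary map ∂_1: C_1 → C_0 sends each edge [p,q] (with p < q) to q − p. For instance
  ∂[2,4] = [4] − [2].
The resulting 4×4 matrix has rank 3, and its Smith normal form has invariant factors (1,1,1).

From H_k ≅ ker(∂_k) / im(∂_{k+1}) we obtain:

  H_0: rank C_0 − rank ∂_1 = 4 − 3 = 1, and the invariant factors of ∂_1 are all 1, so H_0 = Z.
  H_1: rank ker ∂_1 − rank ∂_2 = (4 − 3) − 0 = 1, and there is no ∂_2, so H_1 = Z.

As a check, the Euler characteristic is 4 − 4 = 0, which agrees with 1 − 1 = 0.

Hence the Betti numbers are b_0 = 1, b_1 = 1.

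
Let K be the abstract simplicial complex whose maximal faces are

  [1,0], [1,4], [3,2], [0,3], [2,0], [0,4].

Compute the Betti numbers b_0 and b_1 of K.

b_0 = 1, b_1 = 2.

K has 5 vertices, 6 edges.
rank ∂_0 = 0, rank ∂_1 = 4 ⇒ b_0 = 5 − 0 − 4 = 1; all invariant factors of ∂_1 are 1 so no torsion. So H_0 ≅ Z.
rank ∂_1 = 4, rank ∂_2 = 0 ⇒ b_1 = 6 − 4 − 0 = 2. So H_1 ≅ Z^2.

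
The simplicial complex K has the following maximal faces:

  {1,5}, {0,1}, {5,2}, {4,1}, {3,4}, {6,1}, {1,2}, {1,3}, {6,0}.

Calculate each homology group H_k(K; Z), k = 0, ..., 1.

Fix the vertex order 0 < 1 < 2 < 3 < 4 < 5 < 6 and write every simplex with vertices in increasing order. Then dim K = 1 and the simplices of K are:

  0-simplices (7): [0], [1], [2], [3], [4], [5], [6]
  1-simplices (9): [0,1], [0,6], [1,2], [1,3], [1,4], [1,5], [1,6], [2,5], [3,4]

so the chain groups are C_0 ≅ Z^7, C_1 ≅ Z^9.

∂_1: C_1 → C_0 maps an edge to its endpoints' difference, ∂[p,q] = q − p. For instance
  ∂[1,5] = [5] − [1].
This gives a 7×9 integer matrix of rank 6; reducing to Smith normal form yields diagonal entries (1,1,1,1,1,1).

Now H_k = ker ∂_k / im ∂_{k+1}, so:

  H_0: rank C_0 − rank ∂_1 = 7 − 6 = 1, and the invariant factors of ∂_1 are all 1, so H_0 ≅ Z.
  H_1: rank ker ∂_1 − rank ∂_2 = (9 − 6) − 0 = 3, and there is no ∂_2, so H_1 ≅ Z^3.

H_0 = Z,  H_1 = Z^3.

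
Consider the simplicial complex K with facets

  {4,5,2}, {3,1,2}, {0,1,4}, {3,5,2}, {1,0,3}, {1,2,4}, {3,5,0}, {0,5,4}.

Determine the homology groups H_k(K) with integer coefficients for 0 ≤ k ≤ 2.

H_0 = Z,  H_1 = 0,  H_2 = Z.

K has 6 vertices, 12 edges, 8 triangles.
rank ∂_0 = 0, rank ∂_1 = 5 ⇒ b_0 = 6 − 0 − 5 = 1; all invariant factors of ∂_1 are 1 so no torsion. So H_0 = Z.
rank ∂_1 = 5, rank ∂_2 = 7 ⇒ b_1 = 12 − 5 − 7 = 0; all invariant factors of ∂_2 are 1 so no torsion. So H_1 = 0.
rank ∂_2 = 7, rank ∂_3 = 0 ⇒ b_2 = 8 − 7 − 0 = 1. So H_2 = Z.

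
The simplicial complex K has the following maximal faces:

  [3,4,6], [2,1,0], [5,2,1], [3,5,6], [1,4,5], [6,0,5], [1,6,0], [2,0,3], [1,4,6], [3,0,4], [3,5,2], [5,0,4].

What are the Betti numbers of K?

b_0 = 1, b_1 = 0, b_2 = 0.

We work with the vertex ordering 0 < 1 < 2 < 3 < 4 < 5 < 6. The simplices of K, each written with vertices in increasing order, are:

  0-simplices (7): [0], [1], [2], [3], [4], [5], [6]
  1-simplices (18): [0,1], [0,2], [0,3], [0,4], [0,5], [0,6], [1,2], [1,4], [1,5], [1,6], [2,3], [2,5], [3,4], [3,5], [3,6], [4,5], [4,6], [5,6]
  2-simplices (12): [0,1,2], [0,1,6], [0,2,3], [0,3,4], [0,4,5], [0,5,6], [1,2,5], [1,4,5], [1,4,6], [2,3,5], [3,4,6], [3,5,6]

giving chain groups C_0 ≅ Z^7, C_1 ≅ Z^18, C_2 ≅ Z^12.

Boundary ∂_1: C_1 → C_0 is given by ∂[p,q] = [q] − [p].
As a 7×18 matrix over Z this has rank 6, with invariant factors (1,1,1,1,1,1).

Boundary ∂_2: C_2 → C_1 acts by ∂[p,q,r] = [q,r] − [p,r] + [p,q]. For instance
  ∂[1,4,6] = [4,6] − [1,6] + [1,4],
  ∂[0,2,3] = [2,3] − [0,3] + [0,2].
This gives a 18×12 integer matrix of rank 12; reducing to Smith normal form yields diagonal entries (1,1,1,1,1,1,1,1,1,1,1,2).

Computing H_k = (kernel of ∂_k) / (image of ∂_{k+1}):

  H_0: rank C_0 − rank ∂_1 = 7 − 6 = 1, and the invariant factors of ∂_1 are all 1, so H_0 = Z.
  H_1: rank ker ∂_1 − rank ∂_2 = (18 − 6) − 12 = 0, and ∂_2 has invariant factor 2 > 1, so H_1 = Z/2Z.
  H_2: rank ker ∂_2 − rank ∂_3 = (12 − 12) − 0 = 0, and there is no ∂_3, so H_2 = 0.

(K is a triangulation of the real projective plane RP^2.)

Hence the Betti numbers are b_0 = 1, b_1 = 0, b_2 = 0.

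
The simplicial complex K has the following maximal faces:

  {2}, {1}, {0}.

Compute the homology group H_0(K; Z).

Order the vertices as 0 < 1 < 2. Listing each simplex with vertices in this order, K has dimension 0 with simplices:

  0-simplices (3): [0], [1], [2]

giving chain groups C_0 ≅ Z^3.

Now H_k = ker ∂_k / im ∂_{k+1}, so:

  H_0: rank C_0 − rank ∂_1 = 3 − 0 = 3, and there is no ∂_1, so H_0 ≅ Z^3.

H_0 = Z^3.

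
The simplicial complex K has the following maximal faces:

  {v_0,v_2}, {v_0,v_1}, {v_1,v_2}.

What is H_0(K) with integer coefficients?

We work with the vertex ordering v_0 < v_1 < v_2. The simplices of K, each written with vertices in increasing order, are:

  0-simplices (3): [v_0], [v_1], [v_2]
  1-simplices (3): [v_0,v_1], [v_0,v_2], [v_1,v_2]

giving chain groups C_0 ≅ Z^3, C_1 ≅ Z^3.

Boundary ∂_1: C_1 → C_0 is given by ∂[p,q] = [q] − [p].
This gives a 3×3 integer matrix of rank 2; reducing to Smith normal form yields diagonal entries (1,1).

Reading off H_k = ker ∂_k / im ∂_{k+1}:

  H_0: rank C_0 − rank ∂_1 = 3 − 2 = 1, and the invariant factors of ∂_1 are all 1, so H_0 ≅ Z.

H_0 = Z.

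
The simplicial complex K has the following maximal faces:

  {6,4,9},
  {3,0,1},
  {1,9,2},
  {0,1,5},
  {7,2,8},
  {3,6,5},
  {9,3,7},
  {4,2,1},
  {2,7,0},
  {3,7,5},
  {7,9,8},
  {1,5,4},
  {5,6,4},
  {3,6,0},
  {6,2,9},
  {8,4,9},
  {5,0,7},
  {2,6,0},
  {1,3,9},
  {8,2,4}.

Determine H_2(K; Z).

H_2 ≅ 0.

Order the vertices as 0 < 1 < 2 < 3 < 4 < 5 < 6 < 7 < 8 < 9. Listing each simplex with vertices in this order, K has dimension 2 with simplices:

  0-simplices (10): [0], [1], [2], [3], [4], [5], [6], [7], [8], [9]
  1-simplices (30): (30 of them)
  2-simplices (20): (20 of them)

Hence C_0 ≅ Z^10, C_1 ≅ Z^30, C_2 ≅ Z^20.

The boundary map ∂_1: C_1 → C_0 maps an edge to its endpoints' difference, ∂[p,q] = q − p. For instance
  ∂[4,8] = [8] − [4].
The resulting 10×30 matrix has rank 9, and its Smith normal form has invariant factors (1,1,1,1,1,1,1,1,1).

Boundary ∂_2: C_2 → C_1 acts by ∂[p,q,r] = [q,r] − [p,r] + [p,q]. For instance
  ∂[0,1,3] = [1,3] − [0,3] + [0,1],
  ∂[3,5,6] = [5,6] − [3,6] + [3,5].
As a 30×20 matrix over Z this has rank 20, with invariant factors (1,1,1,1,1,1,1,1,1,1,1,1,1,1,1,1,1,1,1,2).

From H_k ≅ ker(∂_k) / im(∂_{k+1}) we obtain:

  H_2: rank ker ∂_2 − rank ∂_3 = (20 − 20) − 0 = 0, and there is no ∂_3, so H_2 = 0.

(K is a triangulation of the Klein bottle.)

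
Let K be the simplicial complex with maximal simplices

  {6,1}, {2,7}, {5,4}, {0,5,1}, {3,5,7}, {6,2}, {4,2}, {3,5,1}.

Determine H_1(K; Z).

H_1 ≅ Z^2.

We work with the vertex ordering 0 < 1 < 2 < 3 < 4 < 5 < 6 < 7. The simplices of K, each written with vertices in increasing order, are:

  0-simplices (8): [0], [1], [2], [3], [4], [5], [6], [7]
  1-simplices (12): [0,1], [0,5], [1,3], [1,5], [1,6], [2,4], [2,6], [2,7], [3,5], [3,7], [4,5], [5,7]
  2-simplices (3): [0,1,5], [1,3,5], [3,5,7]

giving chain groups C_0 ≅ Z^8, C_1 ≅ Z^12, C_2 ≅ Z^3.

∂_1: C_1 → C_0 maps an edge to its endpoints' difference, ∂[p,q] = q − p. For instance
  ∂[2,4] = [4] − [2].
The resulting 8×12 matrix has rank 7, and its Smith normal form has invariant factors (1,1,1,1,1,1,1).

Boundary ∂_2: C_2 → C_1 maps a triangle to the signed sum of its edges. For instance
  ∂[0,1,5] = [1,5] − [0,5] + [0,1],
  ∂[3,5,7] = [5,7] − [3,7] + [3,5].
The resulting 12×3 matrix has rank 3, and its Smith normal form has invariant factors (1,1,1).

Reading off H_k = ker ∂_k / im ∂_{k+1}:

  H_1: rank ker ∂_1 − rank ∂_2 = (12 − 7) − 3 = 2, and the invariant factors of ∂_2 are all 1, so H_1 ≅ Z^2.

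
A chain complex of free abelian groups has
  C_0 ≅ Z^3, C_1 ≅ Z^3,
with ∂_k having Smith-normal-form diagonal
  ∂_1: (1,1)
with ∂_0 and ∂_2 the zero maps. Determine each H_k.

H_0: b_0 = 3 − 0 − 2 = 1; torsion from ∂_1 factors > 1: none. So H_0 ≅ Z.
H_1: b_1 = 3 − 2 − 0 = 1; torsion from ∂_2 factors > 1: none. So H_1 ≅ Z.

H_0 ≅ Z,  H_1 ≅ Z.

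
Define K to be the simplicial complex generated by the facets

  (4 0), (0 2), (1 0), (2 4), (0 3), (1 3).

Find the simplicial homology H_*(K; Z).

H_0 = Z,  H_1 = Z^2.

Order the vertices as 0 < 1 < 2 < 3 < 4. Listing each simplex with vertices in this order, K has dimension 1 with simplices:

  0-simplices (5): [0], [1], [2], [3], [4]
  1-simplices (6): [0,1], [0,2], [0,3], [0,4], [1,3], [2,4]

so the chain groups are C_0 ≅ Z^5, C_1 ≅ Z^6.

The boundary map ∂_1: C_1 → C_0 sends each edge [p,q] (with p < q) to q − p.
The resulting 5×6 matrix has rank 4, and its Smith normal form has invariant factors (1,1,1,1).

Now H_k = ker ∂_k / im ∂_{k+1}, so:

  H_0: rank C_0 − rank ∂_1 = 5 − 4 = 1, and the invariant factors of ∂_1 are all 1, so H_0 ≅ Z.
  H_1: rank ker ∂_1 − rank ∂_2 = (6 − 4) − 0 = 2, and there is no ∂_2, so H_1 ≅ Z^2.

As a check, the Euler characteristic is 5 − 6 = -1, which agrees with 1 − 2 = -1.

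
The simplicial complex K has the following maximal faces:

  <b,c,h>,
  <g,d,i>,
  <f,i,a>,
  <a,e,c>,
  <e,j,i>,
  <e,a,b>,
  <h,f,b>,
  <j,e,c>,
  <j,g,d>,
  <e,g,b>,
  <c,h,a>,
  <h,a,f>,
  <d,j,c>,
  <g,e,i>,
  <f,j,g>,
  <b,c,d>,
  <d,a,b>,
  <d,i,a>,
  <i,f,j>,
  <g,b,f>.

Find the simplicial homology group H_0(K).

H_0 ≅ Z.

K has 10 vertices, 30 edges, 20 triangles.
rank ∂_0 = 0, rank ∂_1 = 9 ⇒ b_0 = 10 − 0 − 9 = 1; all invariant factors of ∂_1 are 1 so no torsion. So H_0 ≅ Z.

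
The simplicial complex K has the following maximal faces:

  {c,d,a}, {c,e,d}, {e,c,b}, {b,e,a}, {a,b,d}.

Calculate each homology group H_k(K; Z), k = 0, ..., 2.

H_0 ≅ Z,  H_1 ≅ Z,  H_2 = 0.

Fix the vertex order a < b < c < d < e and write every simplex with vertices in increasing order. Then dim K = 2 and the simplices of K are:

  0-simplices (5): a, b, c, d, e
  1-simplices (10): ab, ac, ad, ae, bc, bd, be, cd, ce, de
  2-simplices (5): abd, abe, acd, bce, cde

giving chain groups C_0 ≅ Z^5, C_1 ≅ Z^10, C_2 ≅ Z^5.

The boundary map ∂_1: C_1 → C_0 is given by ∂[p,q] = [q] − [p]. For instance
  ∂ce = e − c.
This gives a 5×10 integer matrix of rank 4; reducing to Smith normal form yields diagonal entries (1,1,1,1).

Boundary ∂_2: C_2 → C_1 acts by ∂[p,q,r] = [q,r] − [p,r] + [p,q]. For instance
  ∂acd = cd − ad + ac,
  ∂abe = be − ae + ab.
This gives a 10×5 integer matrix of rank 5; reducing to Smith normal form yields diagonal entries (1,1,1,1,1).

From H_k ≅ ker(∂_k) / im(∂_{k+1}) we obtain:

  H_0: rank C_0 − rank ∂_1 = 5 − 4 = 1, and the invariant factors of ∂_1 are all 1, so H_0 ≅ Z.
  H_1: rank ker ∂_1 − rank ∂_2 = (10 − 4) − 5 = 1, and the invariant factors of ∂_2 are all 1, so H_1 ≅ Z.
  H_2: rank ker ∂_2 − rank ∂_3 = (5 − 5) − 0 = 0, and there is no ∂_3, so H_2 ≅ 0.

As a check, the Euler characteristic is 5 − 10 + 5 = 0, which agrees with 1 − 1 + 0 = 0.
(K is a triangulation of the Möbius band.)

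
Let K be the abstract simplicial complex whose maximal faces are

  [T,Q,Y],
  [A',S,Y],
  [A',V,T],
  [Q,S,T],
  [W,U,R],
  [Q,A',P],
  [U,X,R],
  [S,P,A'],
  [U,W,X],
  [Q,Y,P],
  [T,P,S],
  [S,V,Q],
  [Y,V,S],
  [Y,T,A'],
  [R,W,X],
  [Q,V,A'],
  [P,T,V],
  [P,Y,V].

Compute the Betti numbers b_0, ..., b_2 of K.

b_0 = 2, b_1 = 2, b_2 = 2.

Take the total order P < Q < R < S < T < U < V < W < X < Y < A' on the vertex set. Then K (dimension 2) consists of the simplices:

  0-simplices (11): [P], [Q], [R], [S], [T], [U], [V], [W], [X], [Y], [A']
  1-simplices (27): (27 of them)
  2-simplices (18): (18 of them)

Hence C_0 ≅ Z^11, C_1 ≅ Z^27, C_2 ≅ Z^18.

∂_1: C_1 → C_0 maps an edge to its endpoints' difference, ∂[p,q] = q − p. For instance
  ∂[P,Y] = [Y] − [P].
This gives a 11×27 integer matrix of rank 9; reducing to Smith normal form yields diagonal entries (1,1,1,1,1,1,1,1,1).

The boundary map ∂_2: C_2 → C_1 sends each 2-simplex [p,q,r] to [q,r] − [p,r] + [p,q]. For instance
  ∂[T,Y,A'] = [Y,A'] − [T,A'] + [T,Y],
  ∂[P,S,A'] = [S,A'] − [P,A'] + [P,S].
The resulting 27×18 matrix has rank 16, and its Smith normal form has invariant factors (1,1,1,1,1,1,1,1,1,1,1,1,1,1,1,1).

Reading off H_k = ker ∂_k / im ∂_{k+1}:

  H_0: rank C_0 − rank ∂_1 = 11 − 9 = 2, and the invariant factors of ∂_1 are all 1, so H_0 ≅ Z^2.
  H_1: rank ker ∂_1 − rank ∂_2 = (27 − 9) − 16 = 2, and the invariant factors of ∂_2 are all 1, so H_1 ≅ Z^2.
  H_2: rank ker ∂_2 − rank ∂_3 = (18 − 16) − 0 = 2, and there is no ∂_3, so H_2 ≅ Z^2.

As a check, the Euler characteristic is 11 − 27 + 18 = 2, which agrees with 2 − 2 + 2 = 2.

Hence the Betti numbers are b_0 = 2, b_1 = 2, b_2 = 2.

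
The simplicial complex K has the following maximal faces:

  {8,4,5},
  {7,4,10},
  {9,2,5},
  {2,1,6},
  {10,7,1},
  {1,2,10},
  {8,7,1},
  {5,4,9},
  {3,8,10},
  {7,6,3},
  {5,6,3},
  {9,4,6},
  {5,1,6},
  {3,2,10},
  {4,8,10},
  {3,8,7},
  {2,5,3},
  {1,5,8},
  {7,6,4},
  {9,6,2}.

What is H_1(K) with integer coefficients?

H_1 ≅ Z × Z/2.

Order the vertices as 1 < 2 < 3 < 4 < 5 < 6 < 7 < 8 < 9 < 10. Listing each simplex with vertices in this order, K has dimension 2 with simplices:

  0-simplices (10): [1], [2], [3], [4], [5], [6], [7], [8], [9], [10]
  1-simplices (30): (30 of them)
  2-simplices (20): (20 of them)

Hence C_0 ≅ Z^10, C_1 ≅ Z^30, C_2 ≅ Z^20.

The boundary map ∂_1: C_1 → C_0 maps an edge to its endpoints' difference, ∂[p,q] = q − p. For instance
  ∂[1,2] = [2] − [1].
This gives a 10×30 integer matrix of rank 9; reducing to Smith normal form yields diagonal entries (1,1,1,1,1,1,1,1,1).

∂_2: C_2 → C_1 maps a triangle to the signed sum of its edges. For instance
  ∂[3,8,10] = [8,10] − [3,10] + [3,8],
  ∂[2,3,10] = [3,10] − [2,10] + [2,3].
The 30×20 boundary matrix has rank 20 and Smith normal form diag(1,1,1,1,1,1,1,1,1,1,1,1,1,1,1,1,1,1,1,2).

Now H_k = ker ∂_k / im ∂_{k+1}, so:

  H_1: rank ker ∂_1 − rank ∂_2 = (30 − 9) − 20 = 1, and ∂_2 has invariant factor 2 > 1, so H_1 ≅ Z × Z/2.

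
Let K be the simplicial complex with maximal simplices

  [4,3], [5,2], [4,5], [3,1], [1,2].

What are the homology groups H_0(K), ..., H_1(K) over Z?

H_0 ≅ Z,  H_1 ≅ Z.

Order the vertices as 1 < 2 < 3 < 4 < 5. Listing each simplex with vertices in this order, K has dimension 1 with simplices:

  0-simplices (5): [1], [2], [3], [4], [5]
  1-simplices (5): [1,2], [1,3], [2,5], [3,4], [4,5]

Hence C_0 ≅ Z^5, C_1 ≅ Z^5.

∂_1: C_1 → C_0 sends each edge [p,q] (with p < q) to q − p. For instance
  ∂[3,4] = [4] − [3].
This gives a 5×5 integer matrix of rank 4; reducing to Smith normal form yields diagonal entries (1,1,1,1).

Now H_k = ker ∂_k / im ∂_{k+1}, so:

  H_0: rank C_0 − rank ∂_1 = 5 − 4 = 1, and the invariant factors of ∂_1 are all 1, so H_0 ≅ Z.
  H_1: rank ker ∂_1 − rank ∂_2 = (5 − 4) − 0 = 1, and there is no ∂_2, so H_1 ≅ Z.

As a check, the Euler characteristic is 5 − 5 = 0, which agrees with 1 − 1 = 0.
(K is a triangulation of the circle S^1.)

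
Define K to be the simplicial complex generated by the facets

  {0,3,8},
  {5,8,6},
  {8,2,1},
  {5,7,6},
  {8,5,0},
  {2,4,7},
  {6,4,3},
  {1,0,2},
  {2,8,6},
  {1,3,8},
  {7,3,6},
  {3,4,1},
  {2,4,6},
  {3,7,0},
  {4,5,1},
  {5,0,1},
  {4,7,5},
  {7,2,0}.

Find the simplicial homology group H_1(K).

H_1 ≅ Z ⊕ Z/2.

Fix the vertex order 0 < 1 < 2 < 3 < 4 < 5 < 6 < 7 < 8 and write every simplex with vertices in increasing order. Then dim K = 2 and the simplices of K are:

  0-simplices (9): [0], [1], [2], [3], [4], [5], [6], [7], [8]
  1-simplices (27): (27 of them)
  2-simplices (18): [0,1,2], [0,1,5], [0,2,7], [0,3,7], [0,3,8], [0,5,8], [1,2,8], [1,3,4], [1,3,8], [1,4,5], [2,4,6], [2,4,7], [2,6,8], [3,4,6], [3,6,7], [4,5,7], [5,6,7], [5,6,8]

giving chain groups C_0 ≅ Z^9, C_1 ≅ Z^27, C_2 ≅ Z^18.

The boundary map ∂_1: C_1 → C_0 is given by ∂[p,q] = [q] − [p].
The 9×27 boundary matrix has rank 8 and Smith normal form diag(1,1,1,1,1,1,1,1).

The boundary map ∂_2: C_2 → C_1 maps a triangle to the signed sum of its edges. For instance
  ∂[1,3,8] = [3,8] − [1,8] + [1,3],
  ∂[5,6,8] = [6,8] − [5,8] + [5,6].
The resulting 27×18 matrix has rank 18, and its Smith normal form has invariant factors (1,1,1,1,1,1,1,1,1,1,1,1,1,1,1,1,1,2).

Reading off H_k = ker ∂_k / im ∂_{k+1}:

  H_1: rank ker ∂_1 − rank ∂_2 = (27 − 8) − 18 = 1, and ∂_2 has invariant factor 2 > 1, so H_1 ≅ Z ⊕ Z/2.

(K is a triangulation of the Klein bottle.)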